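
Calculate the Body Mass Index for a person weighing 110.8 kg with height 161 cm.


BMI = weight / height^2
height = 161 cm = 1.61 m
BMI = 110.8 / 1.61^2
BMI = 42.75 kg/m^2


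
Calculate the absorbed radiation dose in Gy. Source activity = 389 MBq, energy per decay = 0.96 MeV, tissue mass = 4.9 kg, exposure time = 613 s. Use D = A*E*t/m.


A = 389 MBq = 3.8900e+08 Bq
E = 0.96 MeV = 1.53792e-13 J
D = A*E*t/m = 3.8900e+08*1.53792e-13*613/4.9
D = 0.007484 Gy


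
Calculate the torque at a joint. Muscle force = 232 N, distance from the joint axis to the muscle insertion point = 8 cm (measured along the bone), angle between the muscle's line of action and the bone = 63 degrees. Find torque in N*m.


Torque = F * d * sin(theta)   (moment arm = d*sin(theta))
d = 8 cm = 0.08 m
Torque = 232 * 0.08 * sin(63)
Torque = 16.54 N*m


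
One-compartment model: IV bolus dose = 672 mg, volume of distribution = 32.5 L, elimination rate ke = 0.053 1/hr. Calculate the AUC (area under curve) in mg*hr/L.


C0 = Dose/Vd = 672/32.5 = 20.6769 mg/L
AUC = C0/ke = 20.6769/0.053
AUC = 390.1 mg*hr/L


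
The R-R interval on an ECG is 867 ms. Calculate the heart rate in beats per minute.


HR = 60 / RR_interval(s)
RR = 867 ms = 0.867 s
HR = 60 / 0.867 = 69.2 bpm


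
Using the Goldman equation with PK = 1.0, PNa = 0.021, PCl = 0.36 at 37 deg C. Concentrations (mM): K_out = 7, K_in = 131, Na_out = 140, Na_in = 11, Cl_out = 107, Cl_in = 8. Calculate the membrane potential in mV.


Vm = (RT/F)*ln((PK*Ko + PNa*Nao + PCl*Cli)/(PK*Ki + PNa*Nai + PCl*Clo))
Numer = 12.82, Denom = 169.751
Vm = -69.04 mV


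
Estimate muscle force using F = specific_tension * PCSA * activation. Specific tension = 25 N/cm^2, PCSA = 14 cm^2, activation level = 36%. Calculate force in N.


F = sigma * PCSA * activation
F = 25 * 14 * 0.36
F = 126 N


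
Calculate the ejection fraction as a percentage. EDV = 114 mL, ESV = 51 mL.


SV = EDV - ESV = 114 - 51 = 63 mL
EF = SV/EDV * 100 = 63/114 * 100
EF = 55.26%


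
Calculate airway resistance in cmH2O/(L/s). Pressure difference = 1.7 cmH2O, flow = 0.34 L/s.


R = dP / flow
R = 1.7 / 0.34
R = 5 cmH2O/(L/s)


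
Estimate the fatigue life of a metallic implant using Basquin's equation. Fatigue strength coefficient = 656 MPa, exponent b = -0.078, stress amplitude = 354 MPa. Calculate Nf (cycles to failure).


sigma_a = sigma_f' * (2Nf)^b
2Nf = (sigma_a/sigma_f')^(1/b)
2Nf = (354/656)^(1/-0.078)
2Nf = 2720.3375
Nf = 1360


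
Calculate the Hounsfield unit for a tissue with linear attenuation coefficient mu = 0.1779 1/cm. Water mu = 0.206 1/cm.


HU = ((mu_tissue - mu_water) / mu_water) * 1000
HU = ((0.1779 - 0.206) / 0.206) * 1000
HU = -136.4


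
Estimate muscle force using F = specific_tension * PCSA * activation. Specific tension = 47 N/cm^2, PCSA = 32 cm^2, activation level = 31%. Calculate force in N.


F = sigma * PCSA * activation
F = 47 * 32 * 0.31
F = 466.2 N


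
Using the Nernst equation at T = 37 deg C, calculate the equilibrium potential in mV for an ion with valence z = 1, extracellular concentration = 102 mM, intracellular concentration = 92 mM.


E = (RT/(zF)) * ln(C_out/C_in)
T = 37 + 273.15 = 310.15 K
E = (8.314 * 310.15 / (1 * 96485)) * ln(102/92)
E = 2.758 mV


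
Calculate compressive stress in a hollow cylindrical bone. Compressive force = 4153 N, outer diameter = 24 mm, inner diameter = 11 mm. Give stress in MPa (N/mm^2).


A = pi*(r_o^2 - r_i^2)
r_o = 12 mm, r_i = 5.5 mm
A = 357.356 mm^2
sigma = F/A = 4153 / 357.356
sigma = 11.62 MPa


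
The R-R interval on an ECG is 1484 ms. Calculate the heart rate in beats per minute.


HR = 60 / RR_interval(s)
RR = 1484 ms = 1.484 s
HR = 60 / 1.484 = 40.43 bpm


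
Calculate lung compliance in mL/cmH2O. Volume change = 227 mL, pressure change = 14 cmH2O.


C = dV / dP
C = 227 / 14
C = 16.21 mL/cmH2O


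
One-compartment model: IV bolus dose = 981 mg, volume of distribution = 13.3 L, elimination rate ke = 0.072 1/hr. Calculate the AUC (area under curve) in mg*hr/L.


C0 = Dose/Vd = 981/13.3 = 73.7594 mg/L
AUC = C0/ke = 73.7594/0.072
AUC = 1024 mg*hr/L


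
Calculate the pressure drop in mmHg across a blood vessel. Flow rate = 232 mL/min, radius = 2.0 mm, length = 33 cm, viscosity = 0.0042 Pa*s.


dP = 8*mu*L*Q / (pi*r^4)
Q = 232 mL/min = 3.86667e-06 m^3/s
dP = 852.944 Pa = 852.944 / 133.322 mmHg = 6.398 mmHg


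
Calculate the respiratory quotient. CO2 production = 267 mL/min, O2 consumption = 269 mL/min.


RQ = VCO2 / VO2
RQ = 267 / 269
RQ = 0.9926


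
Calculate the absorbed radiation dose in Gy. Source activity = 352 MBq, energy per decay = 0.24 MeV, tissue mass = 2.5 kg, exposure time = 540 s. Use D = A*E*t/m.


A = 352 MBq = 3.5200e+08 Bq
E = 0.24 MeV = 3.8448e-14 J
D = A*E*t/m = 3.5200e+08*3.8448e-14*540/2.5
D = 0.002923 Gy


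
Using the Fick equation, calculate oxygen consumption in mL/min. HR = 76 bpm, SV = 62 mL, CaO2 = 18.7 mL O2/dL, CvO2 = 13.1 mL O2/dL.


CO = HR*SV = 76*62/1000 = 4.712 L/min
a-v O2 diff = 18.7 - 13.1 = 5.6 mL/dL
VO2 = CO * (CaO2-CvO2) * 10 dL/L
VO2 = 4.712 * 5.6 * 10
VO2 = 263.9 mL/min


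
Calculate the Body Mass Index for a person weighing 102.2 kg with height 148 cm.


BMI = weight / height^2
height = 148 cm = 1.48 m
BMI = 102.2 / 1.48^2
BMI = 46.66 kg/m^2


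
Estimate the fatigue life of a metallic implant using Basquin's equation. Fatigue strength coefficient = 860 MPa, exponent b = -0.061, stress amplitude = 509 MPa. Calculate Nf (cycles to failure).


sigma_a = sigma_f' * (2Nf)^b
2Nf = (sigma_a/sigma_f')^(1/b)
2Nf = (509/860)^(1/-0.061)
2Nf = 5421.3735
Nf = 2711


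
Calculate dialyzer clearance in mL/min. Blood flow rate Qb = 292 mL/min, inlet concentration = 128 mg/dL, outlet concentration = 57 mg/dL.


K = Qb * (Cb_in - Cb_out) / Cb_in
K = 292 * (128 - 57) / 128
K = 162 mL/min


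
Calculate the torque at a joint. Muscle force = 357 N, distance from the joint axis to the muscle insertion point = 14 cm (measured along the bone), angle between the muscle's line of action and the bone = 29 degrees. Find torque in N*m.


Torque = F * d * sin(theta)   (moment arm = d*sin(theta))
d = 14 cm = 0.14 m
Torque = 357 * 0.14 * sin(29)
Torque = 24.23 N*m


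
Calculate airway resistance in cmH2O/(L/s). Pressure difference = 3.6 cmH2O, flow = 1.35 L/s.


R = dP / flow
R = 3.6 / 1.35
R = 2.667 cmH2O/(L/s)


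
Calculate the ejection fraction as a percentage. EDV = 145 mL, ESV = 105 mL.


SV = EDV - ESV = 145 - 105 = 40 mL
EF = SV/EDV * 100 = 40/145 * 100
EF = 27.59%


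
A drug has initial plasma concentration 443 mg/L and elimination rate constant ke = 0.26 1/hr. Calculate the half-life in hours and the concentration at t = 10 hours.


t_half = ln(2) / ke = 0.693147 / 0.26 = 2.666 hr
C(t) = C0 * exp(-ke*t) = 443 * exp(-0.26*10)
C(10) = 32.9 mg/L


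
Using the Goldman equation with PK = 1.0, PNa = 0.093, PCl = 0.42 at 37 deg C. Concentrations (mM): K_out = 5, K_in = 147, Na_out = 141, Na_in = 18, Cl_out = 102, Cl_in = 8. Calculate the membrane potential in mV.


Vm = (RT/F)*ln((PK*Ko + PNa*Nao + PCl*Cli)/(PK*Ki + PNa*Nai + PCl*Clo))
Numer = 21.473, Denom = 191.514
Vm = -58.48 mV


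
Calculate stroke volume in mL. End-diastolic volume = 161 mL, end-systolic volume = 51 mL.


SV = EDV - ESV
SV = 161 - 51
SV = 110 mL


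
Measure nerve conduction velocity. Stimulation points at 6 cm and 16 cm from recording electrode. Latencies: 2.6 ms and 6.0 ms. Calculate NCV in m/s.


Distance = (16 - 6) / 100 = 0.1 m
dt = (6.0 - 2.6) / 1000 = 0.0034 s
NCV = dist / dt = 29.41 m/s


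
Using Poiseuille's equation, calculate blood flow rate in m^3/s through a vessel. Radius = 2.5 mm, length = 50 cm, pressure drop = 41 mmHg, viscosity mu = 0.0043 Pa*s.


Q = pi*r^4*dP / (8*mu*L)
r = 0.0025 m, L = 0.5 m
dP = 41 mmHg = 5466.202 Pa
Q = 3.9000e-05 m^3/s


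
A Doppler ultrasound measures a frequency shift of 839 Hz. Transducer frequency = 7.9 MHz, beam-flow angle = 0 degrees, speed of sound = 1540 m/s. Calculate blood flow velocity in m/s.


v = fd * c / (2 * f0 * cos(theta))
v = 839 * 1540 / (2 * 7.9000e+06 * cos(0))
v = 0.08178 m/s


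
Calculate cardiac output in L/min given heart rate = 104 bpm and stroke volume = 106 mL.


CO = HR * SV
CO = 104 * 106 / 1000
CO = 11.02 L/min


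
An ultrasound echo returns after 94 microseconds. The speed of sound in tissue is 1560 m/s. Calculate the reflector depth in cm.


depth = c * t / 2
t = 94 us = 9.4000e-05 s
depth = 1560 * 9.4000e-05 / 2
depth = 0.07332 m = 7.332 cm


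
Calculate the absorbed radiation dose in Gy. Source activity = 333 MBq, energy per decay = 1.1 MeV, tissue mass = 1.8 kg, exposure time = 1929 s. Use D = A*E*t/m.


A = 333 MBq = 3.3300e+08 Bq
E = 1.1 MeV = 1.7622e-13 J
D = A*E*t/m = 3.3300e+08*1.7622e-13*1929/1.8
D = 0.06289 Gy


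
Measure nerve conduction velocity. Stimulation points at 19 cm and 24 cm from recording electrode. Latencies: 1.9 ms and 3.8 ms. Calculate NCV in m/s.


Distance = (24 - 19) / 100 = 0.05 m
dt = (3.8 - 1.9) / 1000 = 0.0019 s
NCV = dist / dt = 26.32 m/s


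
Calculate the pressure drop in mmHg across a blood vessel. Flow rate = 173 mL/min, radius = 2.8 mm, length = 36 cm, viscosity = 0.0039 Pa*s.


dP = 8*mu*L*Q / (pi*r^4)
Q = 173 mL/min = 2.88333e-06 m^3/s
dP = 167.714 Pa = 167.714 / 133.322 mmHg = 1.258 mmHg


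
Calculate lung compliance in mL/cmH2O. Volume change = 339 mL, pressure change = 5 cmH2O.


C = dV / dP
C = 339 / 5
C = 67.8 mL/cmH2O


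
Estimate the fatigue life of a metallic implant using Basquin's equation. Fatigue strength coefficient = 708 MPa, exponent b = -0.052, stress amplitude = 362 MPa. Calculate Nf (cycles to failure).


sigma_a = sigma_f' * (2Nf)^b
2Nf = (sigma_a/sigma_f')^(1/b)
2Nf = (362/708)^(1/-0.052)
2Nf = 400311.28
Nf = 2.002e+05


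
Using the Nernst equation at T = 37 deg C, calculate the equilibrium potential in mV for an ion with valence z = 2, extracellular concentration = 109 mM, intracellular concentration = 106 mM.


E = (RT/(zF)) * ln(C_out/C_in)
T = 37 + 273.15 = 310.15 K
E = (8.314 * 310.15 / (2 * 96485)) * ln(109/106)
E = 0.3729 mV


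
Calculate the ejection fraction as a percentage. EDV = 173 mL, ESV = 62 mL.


SV = EDV - ESV = 173 - 62 = 111 mL
EF = SV/EDV * 100 = 111/173 * 100
EF = 64.16%


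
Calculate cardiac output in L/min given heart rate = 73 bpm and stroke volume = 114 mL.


CO = HR * SV
CO = 73 * 114 / 1000
CO = 8.322 L/min


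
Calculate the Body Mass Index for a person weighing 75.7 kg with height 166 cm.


BMI = weight / height^2
height = 166 cm = 1.66 m
BMI = 75.7 / 1.66^2
BMI = 27.47 kg/m^2


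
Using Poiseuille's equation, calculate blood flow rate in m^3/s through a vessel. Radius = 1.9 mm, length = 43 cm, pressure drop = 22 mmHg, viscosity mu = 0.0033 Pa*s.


Q = pi*r^4*dP / (8*mu*L)
r = 0.0019 m, L = 0.43 m
dP = 22 mmHg = 2933.084 Pa
Q = 1.0578e-05 m^3/s


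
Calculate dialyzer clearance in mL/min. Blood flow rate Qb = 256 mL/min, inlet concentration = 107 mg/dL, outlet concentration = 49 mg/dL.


K = Qb * (Cb_in - Cb_out) / Cb_in
K = 256 * (107 - 49) / 107
K = 138.8 mL/min


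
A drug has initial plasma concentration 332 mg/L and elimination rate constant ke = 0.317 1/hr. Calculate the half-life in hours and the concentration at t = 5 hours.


t_half = ln(2) / ke = 0.693147 / 0.317 = 2.187 hr
C(t) = C0 * exp(-ke*t) = 332 * exp(-0.317*5)
C(5) = 68.04 mg/L


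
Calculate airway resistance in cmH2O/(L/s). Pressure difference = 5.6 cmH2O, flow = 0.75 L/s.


R = dP / flow
R = 5.6 / 0.75
R = 7.467 cmH2O/(L/s)


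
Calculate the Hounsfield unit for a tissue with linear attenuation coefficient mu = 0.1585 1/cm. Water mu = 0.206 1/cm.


HU = ((mu_tissue - mu_water) / mu_water) * 1000
HU = ((0.1585 - 0.206) / 0.206) * 1000
HU = -230.6


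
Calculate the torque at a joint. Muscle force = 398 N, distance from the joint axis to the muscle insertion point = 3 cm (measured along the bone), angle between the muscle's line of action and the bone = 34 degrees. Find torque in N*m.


Torque = F * d * sin(theta)   (moment arm = d*sin(theta))
d = 3 cm = 0.03 m
Torque = 398 * 0.03 * sin(34)
Torque = 6.677 N*m


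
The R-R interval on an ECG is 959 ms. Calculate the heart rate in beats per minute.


HR = 60 / RR_interval(s)
RR = 959 ms = 0.959 s
HR = 60 / 0.959 = 62.57 bpm


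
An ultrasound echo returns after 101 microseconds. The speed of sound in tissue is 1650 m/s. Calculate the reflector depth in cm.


depth = c * t / 2
t = 101 us = 1.0100e-04 s
depth = 1650 * 1.0100e-04 / 2
depth = 0.083325 m = 8.3325 cm


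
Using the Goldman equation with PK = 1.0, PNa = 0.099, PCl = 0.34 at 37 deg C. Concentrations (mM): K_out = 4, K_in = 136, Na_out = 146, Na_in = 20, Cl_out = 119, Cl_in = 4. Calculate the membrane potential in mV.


Vm = (RT/F)*ln((PK*Ko + PNa*Nao + PCl*Cli)/(PK*Ki + PNa*Nai + PCl*Clo))
Numer = 19.814, Denom = 178.44
Vm = -58.74 mV


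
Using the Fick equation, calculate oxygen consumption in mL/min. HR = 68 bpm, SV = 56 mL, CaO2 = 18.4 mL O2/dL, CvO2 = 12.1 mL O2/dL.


CO = HR*SV = 68*56/1000 = 3.808 L/min
a-v O2 diff = 18.4 - 12.1 = 6.3 mL/dL
VO2 = CO * (CaO2-CvO2) * 10 dL/L
VO2 = 3.808 * 6.3 * 10
VO2 = 239.9 mL/min


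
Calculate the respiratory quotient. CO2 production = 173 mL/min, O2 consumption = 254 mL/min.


RQ = VCO2 / VO2
RQ = 173 / 254
RQ = 0.6811


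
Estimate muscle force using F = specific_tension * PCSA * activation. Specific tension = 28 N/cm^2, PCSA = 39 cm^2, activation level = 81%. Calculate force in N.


F = sigma * PCSA * activation
F = 28 * 39 * 0.81
F = 884.5 N


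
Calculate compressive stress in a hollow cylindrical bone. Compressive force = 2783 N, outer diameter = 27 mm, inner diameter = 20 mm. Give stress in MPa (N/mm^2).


A = pi*(r_o^2 - r_i^2)
r_o = 13.5 mm, r_i = 10 mm
A = 258.396 mm^2
sigma = F/A = 2783 / 258.396
sigma = 10.77 MPa


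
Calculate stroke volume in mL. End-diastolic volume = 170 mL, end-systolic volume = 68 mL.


SV = EDV - ESV
SV = 170 - 68
SV = 102 mL


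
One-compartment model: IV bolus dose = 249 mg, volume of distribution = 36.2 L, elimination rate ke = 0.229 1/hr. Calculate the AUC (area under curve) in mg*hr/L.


C0 = Dose/Vd = 249/36.2 = 6.87845 mg/L
AUC = C0/ke = 6.87845/0.229
AUC = 30.04 mg*hr/L


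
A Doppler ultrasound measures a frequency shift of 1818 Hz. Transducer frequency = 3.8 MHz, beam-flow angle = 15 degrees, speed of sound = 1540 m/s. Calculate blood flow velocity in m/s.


v = fd * c / (2 * f0 * cos(theta))
v = 1818 * 1540 / (2 * 3.8000e+06 * cos(15))
v = 0.3814 m/s


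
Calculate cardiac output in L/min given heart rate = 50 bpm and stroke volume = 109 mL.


CO = HR * SV
CO = 50 * 109 / 1000
CO = 5.45 L/min


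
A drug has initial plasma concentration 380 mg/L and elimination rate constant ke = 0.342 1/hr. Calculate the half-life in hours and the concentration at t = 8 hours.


t_half = ln(2) / ke = 0.693147 / 0.342 = 2.027 hr
C(t) = C0 * exp(-ke*t) = 380 * exp(-0.342*8)
C(8) = 24.64 mg/L


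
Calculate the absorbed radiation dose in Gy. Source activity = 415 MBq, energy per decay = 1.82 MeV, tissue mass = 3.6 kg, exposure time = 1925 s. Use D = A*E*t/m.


A = 415 MBq = 4.1500e+08 Bq
E = 1.82 MeV = 2.91564e-13 J
D = A*E*t/m = 4.1500e+08*2.91564e-13*1925/3.6
D = 0.0647 Gy


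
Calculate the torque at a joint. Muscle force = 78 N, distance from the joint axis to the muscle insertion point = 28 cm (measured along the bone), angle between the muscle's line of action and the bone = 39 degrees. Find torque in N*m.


Torque = F * d * sin(theta)   (moment arm = d*sin(theta))
d = 28 cm = 0.28 m
Torque = 78 * 0.28 * sin(39)
Torque = 13.74 N*m


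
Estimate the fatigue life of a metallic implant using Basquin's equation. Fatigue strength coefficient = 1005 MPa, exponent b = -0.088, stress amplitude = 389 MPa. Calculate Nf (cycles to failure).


sigma_a = sigma_f' * (2Nf)^b
2Nf = (sigma_a/sigma_f')^(1/b)
2Nf = (389/1005)^(1/-0.088)
2Nf = 48336.807
Nf = 2.417e+04


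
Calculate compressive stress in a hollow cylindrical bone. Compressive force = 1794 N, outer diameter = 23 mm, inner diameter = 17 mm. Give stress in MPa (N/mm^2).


A = pi*(r_o^2 - r_i^2)
r_o = 11.5 mm, r_i = 8.5 mm
A = 188.496 mm^2
sigma = F/A = 1794 / 188.496
sigma = 9.517 MPa


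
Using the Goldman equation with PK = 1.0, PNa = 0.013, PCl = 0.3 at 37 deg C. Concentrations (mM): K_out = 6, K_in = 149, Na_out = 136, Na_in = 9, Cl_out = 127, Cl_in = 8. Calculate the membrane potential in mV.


Vm = (RT/F)*ln((PK*Ko + PNa*Nao + PCl*Cli)/(PK*Ki + PNa*Nai + PCl*Clo))
Numer = 10.168, Denom = 187.217
Vm = -77.85 mV


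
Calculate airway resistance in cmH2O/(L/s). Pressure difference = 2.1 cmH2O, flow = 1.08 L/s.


R = dP / flow
R = 2.1 / 1.08
R = 1.944 cmH2O/(L/s)


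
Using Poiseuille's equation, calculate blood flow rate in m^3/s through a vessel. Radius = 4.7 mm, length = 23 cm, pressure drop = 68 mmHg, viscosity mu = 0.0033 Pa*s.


Q = pi*r^4*dP / (8*mu*L)
r = 0.0047 m, L = 0.23 m
dP = 68 mmHg = 9065.896 Pa
Q = 0.002289 m^3/s


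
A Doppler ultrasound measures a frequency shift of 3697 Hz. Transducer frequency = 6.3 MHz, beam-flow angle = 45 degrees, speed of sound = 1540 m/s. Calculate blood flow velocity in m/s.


v = fd * c / (2 * f0 * cos(theta))
v = 3697 * 1540 / (2 * 6.3000e+06 * cos(45))
v = 0.639 m/s


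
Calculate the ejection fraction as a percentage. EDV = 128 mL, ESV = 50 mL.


SV = EDV - ESV = 128 - 50 = 78 mL
EF = SV/EDV * 100 = 78/128 * 100
EF = 60.94%


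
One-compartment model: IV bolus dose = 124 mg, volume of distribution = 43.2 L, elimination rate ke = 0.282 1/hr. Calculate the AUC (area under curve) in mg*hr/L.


C0 = Dose/Vd = 124/43.2 = 2.87037 mg/L
AUC = C0/ke = 2.87037/0.282
AUC = 10.18 mg*hr/L


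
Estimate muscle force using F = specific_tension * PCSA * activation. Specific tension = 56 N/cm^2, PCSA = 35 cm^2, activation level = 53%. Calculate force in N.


F = sigma * PCSA * activation
F = 56 * 35 * 0.53
F = 1039 N


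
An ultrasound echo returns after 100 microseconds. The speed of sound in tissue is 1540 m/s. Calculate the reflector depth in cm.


depth = c * t / 2
t = 100 us = 1.0000e-04 s
depth = 1540 * 1.0000e-04 / 2
depth = 0.077 m = 7.7 cm


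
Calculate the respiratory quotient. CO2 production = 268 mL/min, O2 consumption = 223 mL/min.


RQ = VCO2 / VO2
RQ = 268 / 223
RQ = 1.202


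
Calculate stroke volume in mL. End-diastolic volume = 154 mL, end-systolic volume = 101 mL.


SV = EDV - ESV
SV = 154 - 101
SV = 53 mL


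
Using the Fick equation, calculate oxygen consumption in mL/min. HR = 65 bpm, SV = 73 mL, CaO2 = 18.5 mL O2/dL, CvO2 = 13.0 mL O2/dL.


CO = HR*SV = 65*73/1000 = 4.745 L/min
a-v O2 diff = 18.5 - 13.0 = 5.5 mL/dL
VO2 = CO * (CaO2-CvO2) * 10 dL/L
VO2 = 4.745 * 5.5 * 10
VO2 = 261 mL/min


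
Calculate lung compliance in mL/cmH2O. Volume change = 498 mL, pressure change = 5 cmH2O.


C = dV / dP
C = 498 / 5
C = 99.6 mL/cmH2O


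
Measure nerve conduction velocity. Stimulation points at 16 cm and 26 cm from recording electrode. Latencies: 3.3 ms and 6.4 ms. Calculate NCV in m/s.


Distance = (26 - 16) / 100 = 0.1 m
dt = (6.4 - 3.3) / 1000 = 0.0031 s
NCV = dist / dt = 32.26 m/s


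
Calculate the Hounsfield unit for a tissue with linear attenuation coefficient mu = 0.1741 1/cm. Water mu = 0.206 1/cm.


HU = ((mu_tissue - mu_water) / mu_water) * 1000
HU = ((0.1741 - 0.206) / 0.206) * 1000
HU = -154.9


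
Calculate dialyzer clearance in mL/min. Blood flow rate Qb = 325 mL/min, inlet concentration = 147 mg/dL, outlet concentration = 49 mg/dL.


K = Qb * (Cb_in - Cb_out) / Cb_in
K = 325 * (147 - 49) / 147
K = 216.7 mL/min


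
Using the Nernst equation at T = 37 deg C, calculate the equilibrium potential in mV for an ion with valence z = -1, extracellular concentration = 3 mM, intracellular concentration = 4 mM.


E = (RT/(zF)) * ln(C_out/C_in)
T = 37 + 273.15 = 310.15 K
E = (8.314 * 310.15 / (-1 * 96485)) * ln(3/4)
E = 7.688 mV


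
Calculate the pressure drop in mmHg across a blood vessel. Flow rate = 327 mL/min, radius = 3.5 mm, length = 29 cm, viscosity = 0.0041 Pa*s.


dP = 8*mu*L*Q / (pi*r^4)
Q = 327 mL/min = 5.45e-06 m^3/s
dP = 109.963 Pa = 109.963 / 133.322 mmHg = 0.8248 mmHg


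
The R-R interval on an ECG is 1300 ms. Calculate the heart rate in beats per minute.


HR = 60 / RR_interval(s)
RR = 1300 ms = 1.3 s
HR = 60 / 1.3 = 46.15 bpm


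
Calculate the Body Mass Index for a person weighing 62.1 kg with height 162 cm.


BMI = weight / height^2
height = 162 cm = 1.62 m
BMI = 62.1 / 1.62^2
BMI = 23.66 kg/m^2


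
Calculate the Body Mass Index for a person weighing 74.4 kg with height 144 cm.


BMI = weight / height^2
height = 144 cm = 1.44 m
BMI = 74.4 / 1.44^2
BMI = 35.88 kg/m^2


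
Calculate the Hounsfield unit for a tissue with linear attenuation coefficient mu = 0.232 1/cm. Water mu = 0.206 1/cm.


HU = ((mu_tissue - mu_water) / mu_water) * 1000
HU = ((0.232 - 0.206) / 0.206) * 1000
HU = 126.2


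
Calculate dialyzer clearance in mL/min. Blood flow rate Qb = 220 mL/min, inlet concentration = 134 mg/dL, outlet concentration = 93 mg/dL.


K = Qb * (Cb_in - Cb_out) / Cb_in
K = 220 * (134 - 93) / 134
K = 67.31 mL/min


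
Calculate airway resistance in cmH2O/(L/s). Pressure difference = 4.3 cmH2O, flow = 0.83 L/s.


R = dP / flow
R = 4.3 / 0.83
R = 5.181 cmH2O/(L/s)


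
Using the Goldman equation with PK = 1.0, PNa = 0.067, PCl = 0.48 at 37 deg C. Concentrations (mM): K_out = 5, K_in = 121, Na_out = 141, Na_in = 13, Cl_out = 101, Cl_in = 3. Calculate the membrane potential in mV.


Vm = (RT/F)*ln((PK*Ko + PNa*Nao + PCl*Cli)/(PK*Ki + PNa*Nai + PCl*Clo))
Numer = 15.887, Denom = 170.351
Vm = -63.4 mV


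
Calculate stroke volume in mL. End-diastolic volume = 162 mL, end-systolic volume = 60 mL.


SV = EDV - ESV
SV = 162 - 60
SV = 102 mL


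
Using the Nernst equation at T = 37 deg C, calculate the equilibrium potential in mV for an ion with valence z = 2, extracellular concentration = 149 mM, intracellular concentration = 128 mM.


E = (RT/(zF)) * ln(C_out/C_in)
T = 37 + 273.15 = 310.15 K
E = (8.314 * 310.15 / (2 * 96485)) * ln(149/128)
E = 2.03 mV


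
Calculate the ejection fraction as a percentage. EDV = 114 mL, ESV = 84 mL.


SV = EDV - ESV = 114 - 84 = 30 mL
EF = SV/EDV * 100 = 30/114 * 100
EF = 26.32%


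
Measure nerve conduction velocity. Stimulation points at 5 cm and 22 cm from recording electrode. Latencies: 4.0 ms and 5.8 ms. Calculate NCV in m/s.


Distance = (22 - 5) / 100 = 0.17 m
dt = (5.8 - 4.0) / 1000 = 0.0018 s
NCV = dist / dt = 94.44 m/s


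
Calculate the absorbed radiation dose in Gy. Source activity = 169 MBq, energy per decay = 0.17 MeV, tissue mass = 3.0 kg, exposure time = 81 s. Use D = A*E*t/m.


A = 169 MBq = 1.6900e+08 Bq
E = 0.17 MeV = 2.7234e-14 J
D = A*E*t/m = 1.6900e+08*2.7234e-14*81/3.0
D = 1.2427e-04 Gy


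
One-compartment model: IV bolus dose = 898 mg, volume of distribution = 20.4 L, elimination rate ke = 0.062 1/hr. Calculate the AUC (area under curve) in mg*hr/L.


C0 = Dose/Vd = 898/20.4 = 44.0196 mg/L
AUC = C0/ke = 44.0196/0.062
AUC = 710 mg*hr/L


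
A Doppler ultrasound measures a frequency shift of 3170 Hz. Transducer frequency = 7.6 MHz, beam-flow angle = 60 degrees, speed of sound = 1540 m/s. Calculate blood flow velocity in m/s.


v = fd * c / (2 * f0 * cos(theta))
v = 3170 * 1540 / (2 * 7.6000e+06 * cos(60))
v = 0.6423 m/s


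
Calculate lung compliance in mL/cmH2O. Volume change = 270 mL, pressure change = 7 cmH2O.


C = dV / dP
C = 270 / 7
C = 38.57 mL/cmH2O


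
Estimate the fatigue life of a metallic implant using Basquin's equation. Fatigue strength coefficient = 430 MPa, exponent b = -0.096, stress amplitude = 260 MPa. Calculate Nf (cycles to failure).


sigma_a = sigma_f' * (2Nf)^b
2Nf = (sigma_a/sigma_f')^(1/b)
2Nf = (260/430)^(1/-0.096)
2Nf = 188.79509
Nf = 94.4


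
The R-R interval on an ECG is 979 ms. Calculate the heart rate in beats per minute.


HR = 60 / RR_interval(s)
RR = 979 ms = 0.979 s
HR = 60 / 0.979 = 61.29 bpm


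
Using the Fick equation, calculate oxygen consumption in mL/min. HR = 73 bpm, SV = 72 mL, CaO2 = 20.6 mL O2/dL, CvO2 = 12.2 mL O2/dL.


CO = HR*SV = 73*72/1000 = 5.256 L/min
a-v O2 diff = 20.6 - 12.2 = 8.4 mL/dL
VO2 = CO * (CaO2-CvO2) * 10 dL/L
VO2 = 5.256 * 8.4 * 10
VO2 = 441.5 mL/min


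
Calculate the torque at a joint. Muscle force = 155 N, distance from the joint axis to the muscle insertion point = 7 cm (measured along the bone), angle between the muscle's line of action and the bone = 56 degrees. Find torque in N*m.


Torque = F * d * sin(theta)   (moment arm = d*sin(theta))
d = 7 cm = 0.07 m
Torque = 155 * 0.07 * sin(56)
Torque = 8.995 N*m


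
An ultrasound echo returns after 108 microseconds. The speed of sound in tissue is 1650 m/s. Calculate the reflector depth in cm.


depth = c * t / 2
t = 108 us = 1.0800e-04 s
depth = 1650 * 1.0800e-04 / 2
depth = 0.0891 m = 8.91 cm


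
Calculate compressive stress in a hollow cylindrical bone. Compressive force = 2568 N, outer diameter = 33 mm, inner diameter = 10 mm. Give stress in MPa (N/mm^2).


A = pi*(r_o^2 - r_i^2)
r_o = 16.5 mm, r_i = 5 mm
A = 776.759 mm^2
sigma = F/A = 2568 / 776.759
sigma = 3.306 MPa


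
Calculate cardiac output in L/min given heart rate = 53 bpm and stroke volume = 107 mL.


CO = HR * SV
CO = 53 * 107 / 1000
CO = 5.671 L/min


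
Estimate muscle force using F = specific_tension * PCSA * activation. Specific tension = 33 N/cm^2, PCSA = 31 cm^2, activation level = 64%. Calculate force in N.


F = sigma * PCSA * activation
F = 33 * 31 * 0.64
F = 654.7 N


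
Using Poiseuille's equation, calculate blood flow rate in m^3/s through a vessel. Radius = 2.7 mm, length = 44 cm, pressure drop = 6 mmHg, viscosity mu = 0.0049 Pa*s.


Q = pi*r^4*dP / (8*mu*L)
r = 0.0027 m, L = 0.44 m
dP = 6 mmHg = 799.932 Pa
Q = 7.7432e-06 m^3/s


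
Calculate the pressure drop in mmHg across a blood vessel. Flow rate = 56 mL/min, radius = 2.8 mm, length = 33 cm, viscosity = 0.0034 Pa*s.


dP = 8*mu*L*Q / (pi*r^4)
Q = 56 mL/min = 9.33333e-07 m^3/s
dP = 43.3848 Pa = 43.3848 / 133.322 mmHg = 0.3254 mmHg


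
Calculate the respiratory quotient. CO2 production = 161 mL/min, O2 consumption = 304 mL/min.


RQ = VCO2 / VO2
RQ = 161 / 304
RQ = 0.5296


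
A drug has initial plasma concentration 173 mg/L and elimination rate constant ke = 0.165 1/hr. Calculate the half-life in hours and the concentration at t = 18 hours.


t_half = ln(2) / ke = 0.693147 / 0.165 = 4.201 hr
C(t) = C0 * exp(-ke*t) = 173 * exp(-0.165*18)
C(18) = 8.875 mg/L


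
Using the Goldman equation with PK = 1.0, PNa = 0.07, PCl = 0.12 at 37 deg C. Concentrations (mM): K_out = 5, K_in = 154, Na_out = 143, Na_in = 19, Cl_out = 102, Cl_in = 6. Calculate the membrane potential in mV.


Vm = (RT/F)*ln((PK*Ko + PNa*Nao + PCl*Cli)/(PK*Ki + PNa*Nai + PCl*Clo))
Numer = 15.73, Denom = 167.57
Vm = -63.23 mV


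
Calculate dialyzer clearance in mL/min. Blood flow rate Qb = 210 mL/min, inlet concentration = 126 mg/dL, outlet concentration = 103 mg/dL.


K = Qb * (Cb_in - Cb_out) / Cb_in
K = 210 * (126 - 103) / 126
K = 38.33 mL/min


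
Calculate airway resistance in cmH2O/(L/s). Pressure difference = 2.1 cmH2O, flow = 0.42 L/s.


R = dP / flow
R = 2.1 / 0.42
R = 5 cmH2O/(L/s)


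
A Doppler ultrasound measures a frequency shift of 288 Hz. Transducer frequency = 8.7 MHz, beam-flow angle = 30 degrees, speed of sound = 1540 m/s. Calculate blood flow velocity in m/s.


v = fd * c / (2 * f0 * cos(theta))
v = 288 * 1540 / (2 * 8.7000e+06 * cos(30))
v = 0.02943 m/s


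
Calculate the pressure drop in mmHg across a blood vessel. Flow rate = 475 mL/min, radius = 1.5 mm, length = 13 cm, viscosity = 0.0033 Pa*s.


dP = 8*mu*L*Q / (pi*r^4)
Q = 475 mL/min = 7.91667e-06 m^3/s
dP = 1708.34 Pa = 1708.34 / 133.322 mmHg = 12.81 mmHg


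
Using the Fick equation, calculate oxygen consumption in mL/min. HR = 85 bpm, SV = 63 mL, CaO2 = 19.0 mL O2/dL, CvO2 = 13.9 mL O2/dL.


CO = HR*SV = 85*63/1000 = 5.355 L/min
a-v O2 diff = 19.0 - 13.9 = 5.1 mL/dL
VO2 = CO * (CaO2-CvO2) * 10 dL/L
VO2 = 5.355 * 5.1 * 10
VO2 = 273.1 mL/min


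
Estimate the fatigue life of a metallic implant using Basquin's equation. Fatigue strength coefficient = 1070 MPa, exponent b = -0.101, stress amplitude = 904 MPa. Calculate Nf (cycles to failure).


sigma_a = sigma_f' * (2Nf)^b
2Nf = (sigma_a/sigma_f')^(1/b)
2Nf = (904/1070)^(1/-0.101)
2Nf = 5.3076763
Nf = 2.654


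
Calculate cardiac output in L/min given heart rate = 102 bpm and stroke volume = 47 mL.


CO = HR * SV
CO = 102 * 47 / 1000
CO = 4.794 L/min


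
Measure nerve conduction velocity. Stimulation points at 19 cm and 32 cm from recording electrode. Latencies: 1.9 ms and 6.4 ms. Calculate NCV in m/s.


Distance = (32 - 19) / 100 = 0.13 m
dt = (6.4 - 1.9) / 1000 = 0.0045 s
NCV = dist / dt = 28.89 m/s


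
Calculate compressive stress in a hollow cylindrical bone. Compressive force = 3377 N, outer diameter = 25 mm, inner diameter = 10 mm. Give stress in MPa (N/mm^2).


A = pi*(r_o^2 - r_i^2)
r_o = 12.5 mm, r_i = 5 mm
A = 412.334 mm^2
sigma = F/A = 3377 / 412.334
sigma = 8.19 MPa


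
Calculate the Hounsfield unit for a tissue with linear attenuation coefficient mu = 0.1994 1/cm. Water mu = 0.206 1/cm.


HU = ((mu_tissue - mu_water) / mu_water) * 1000
HU = ((0.1994 - 0.206) / 0.206) * 1000
HU = -32.04


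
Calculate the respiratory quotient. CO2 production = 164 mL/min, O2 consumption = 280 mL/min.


RQ = VCO2 / VO2
RQ = 164 / 280
RQ = 0.5857


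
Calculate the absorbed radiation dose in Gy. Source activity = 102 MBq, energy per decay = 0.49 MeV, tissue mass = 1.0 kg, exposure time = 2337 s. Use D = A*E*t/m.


A = 102 MBq = 1.0200e+08 Bq
E = 0.49 MeV = 7.8498e-14 J
D = A*E*t/m = 1.0200e+08*7.8498e-14*2337/1.0
D = 0.01871 Gy


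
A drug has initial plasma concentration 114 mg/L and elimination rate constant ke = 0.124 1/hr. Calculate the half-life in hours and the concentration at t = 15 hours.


t_half = ln(2) / ke = 0.693147 / 0.124 = 5.59 hr
C(t) = C0 * exp(-ke*t) = 114 * exp(-0.124*15)
C(15) = 17.75 mg/L


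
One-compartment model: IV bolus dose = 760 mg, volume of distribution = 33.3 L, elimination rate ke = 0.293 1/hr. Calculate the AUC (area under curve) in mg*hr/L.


C0 = Dose/Vd = 760/33.3 = 22.8228 mg/L
AUC = C0/ke = 22.8228/0.293
AUC = 77.89 mg*hr/L


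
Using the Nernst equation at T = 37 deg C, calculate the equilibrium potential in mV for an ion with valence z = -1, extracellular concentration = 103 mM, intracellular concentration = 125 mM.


E = (RT/(zF)) * ln(C_out/C_in)
T = 37 + 273.15 = 310.15 K
E = (8.314 * 310.15 / (-1 * 96485)) * ln(103/125)
E = 5.174 mV


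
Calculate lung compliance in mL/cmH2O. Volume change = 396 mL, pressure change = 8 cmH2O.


C = dV / dP
C = 396 / 8
C = 49.5 mL/cmH2O


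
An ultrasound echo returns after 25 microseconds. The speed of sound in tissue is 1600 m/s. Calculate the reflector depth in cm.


depth = c * t / 2
t = 25 us = 2.5000e-05 s
depth = 1600 * 2.5000e-05 / 2
depth = 0.02 m = 2 cm


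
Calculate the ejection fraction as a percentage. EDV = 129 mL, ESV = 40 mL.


SV = EDV - ESV = 129 - 40 = 89 mL
EF = SV/EDV * 100 = 89/129 * 100
EF = 68.99%


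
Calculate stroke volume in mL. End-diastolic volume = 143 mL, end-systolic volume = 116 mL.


SV = EDV - ESV
SV = 143 - 116
SV = 27 mL


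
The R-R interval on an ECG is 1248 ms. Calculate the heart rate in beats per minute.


HR = 60 / RR_interval(s)
RR = 1248 ms = 1.248 s
HR = 60 / 1.248 = 48.08 bpm


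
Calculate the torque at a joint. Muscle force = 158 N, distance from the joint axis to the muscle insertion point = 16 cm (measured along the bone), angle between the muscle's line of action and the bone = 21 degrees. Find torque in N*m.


Torque = F * d * sin(theta)   (moment arm = d*sin(theta))
d = 16 cm = 0.16 m
Torque = 158 * 0.16 * sin(21)
Torque = 9.06 N*m


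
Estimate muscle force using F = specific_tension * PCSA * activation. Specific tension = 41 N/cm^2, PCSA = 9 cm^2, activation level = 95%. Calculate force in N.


F = sigma * PCSA * activation
F = 41 * 9 * 0.95
F = 350.6 N


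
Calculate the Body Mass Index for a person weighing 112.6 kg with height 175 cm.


BMI = weight / height^2
height = 175 cm = 1.75 m
BMI = 112.6 / 1.75^2
BMI = 36.77 kg/m^2


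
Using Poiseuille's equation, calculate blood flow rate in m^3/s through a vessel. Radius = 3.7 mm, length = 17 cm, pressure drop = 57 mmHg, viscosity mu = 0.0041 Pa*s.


Q = pi*r^4*dP / (8*mu*L)
r = 0.0037 m, L = 0.17 m
dP = 57 mmHg = 7599.354 Pa
Q = 8.0244e-04 m^3/s


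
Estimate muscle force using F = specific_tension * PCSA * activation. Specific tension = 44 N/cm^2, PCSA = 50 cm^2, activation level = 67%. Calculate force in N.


F = sigma * PCSA * activation
F = 44 * 50 * 0.67
F = 1474 N


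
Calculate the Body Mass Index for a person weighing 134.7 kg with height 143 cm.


BMI = weight / height^2
height = 143 cm = 1.43 m
BMI = 134.7 / 1.43^2
BMI = 65.87 kg/m^2


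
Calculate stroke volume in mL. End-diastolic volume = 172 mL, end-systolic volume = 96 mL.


SV = EDV - ESV
SV = 172 - 96
SV = 76 mL


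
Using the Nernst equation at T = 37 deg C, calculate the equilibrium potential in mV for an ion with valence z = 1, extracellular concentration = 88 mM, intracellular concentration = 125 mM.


E = (RT/(zF)) * ln(C_out/C_in)
T = 37 + 273.15 = 310.15 K
E = (8.314 * 310.15 / (1 * 96485)) * ln(88/125)
E = -9.38 mV


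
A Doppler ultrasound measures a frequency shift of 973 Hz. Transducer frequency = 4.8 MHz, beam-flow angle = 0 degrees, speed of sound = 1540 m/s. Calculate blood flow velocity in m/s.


v = fd * c / (2 * f0 * cos(theta))
v = 973 * 1540 / (2 * 4.8000e+06 * cos(0))
v = 0.1561 m/s


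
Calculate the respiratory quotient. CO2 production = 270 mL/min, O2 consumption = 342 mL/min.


RQ = VCO2 / VO2
RQ = 270 / 342
RQ = 0.7895


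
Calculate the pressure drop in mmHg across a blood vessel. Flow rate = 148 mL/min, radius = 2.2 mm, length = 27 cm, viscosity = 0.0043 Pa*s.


dP = 8*mu*L*Q / (pi*r^4)
Q = 148 mL/min = 2.46667e-06 m^3/s
dP = 311.31 Pa = 311.31 / 133.322 mmHg = 2.335 mmHg


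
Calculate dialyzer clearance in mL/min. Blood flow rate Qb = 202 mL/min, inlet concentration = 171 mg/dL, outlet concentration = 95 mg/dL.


K = Qb * (Cb_in - Cb_out) / Cb_in
K = 202 * (171 - 95) / 171
K = 89.78 mL/min


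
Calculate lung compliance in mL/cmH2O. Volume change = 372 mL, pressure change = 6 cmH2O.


C = dV / dP
C = 372 / 6
C = 62 mL/cmH2O


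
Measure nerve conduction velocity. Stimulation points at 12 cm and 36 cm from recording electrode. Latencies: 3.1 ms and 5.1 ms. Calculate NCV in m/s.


Distance = (36 - 12) / 100 = 0.24 m
dt = (5.1 - 3.1) / 1000 = 0.002 s
NCV = dist / dt = 120 m/s


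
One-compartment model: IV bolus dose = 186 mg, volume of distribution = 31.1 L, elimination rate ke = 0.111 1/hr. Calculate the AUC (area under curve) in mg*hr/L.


C0 = Dose/Vd = 186/31.1 = 5.98071 mg/L
AUC = C0/ke = 5.98071/0.111
AUC = 53.88 mg*hr/L


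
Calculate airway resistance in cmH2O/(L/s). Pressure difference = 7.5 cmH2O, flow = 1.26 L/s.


R = dP / flow
R = 7.5 / 1.26
R = 5.952 cmH2O/(L/s)


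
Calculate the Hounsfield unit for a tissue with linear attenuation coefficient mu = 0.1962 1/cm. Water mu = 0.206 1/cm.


HU = ((mu_tissue - mu_water) / mu_water) * 1000
HU = ((0.1962 - 0.206) / 0.206) * 1000
HU = -47.57


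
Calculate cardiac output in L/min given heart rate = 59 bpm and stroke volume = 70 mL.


CO = HR * SV
CO = 59 * 70 / 1000
CO = 4.13 L/min


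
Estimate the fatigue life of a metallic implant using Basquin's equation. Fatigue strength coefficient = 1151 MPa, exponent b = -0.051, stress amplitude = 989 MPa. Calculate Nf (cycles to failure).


sigma_a = sigma_f' * (2Nf)^b
2Nf = (sigma_a/sigma_f')^(1/b)
2Nf = (989/1151)^(1/-0.051)
2Nf = 19.576981
Nf = 9.788


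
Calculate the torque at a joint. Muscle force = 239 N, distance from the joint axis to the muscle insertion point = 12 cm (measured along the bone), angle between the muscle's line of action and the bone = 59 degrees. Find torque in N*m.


Torque = F * d * sin(theta)   (moment arm = d*sin(theta))
d = 12 cm = 0.12 m
Torque = 239 * 0.12 * sin(59)
Torque = 24.58 N*m


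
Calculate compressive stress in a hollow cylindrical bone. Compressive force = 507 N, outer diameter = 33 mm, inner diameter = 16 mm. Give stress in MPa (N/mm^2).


A = pi*(r_o^2 - r_i^2)
r_o = 16.5 mm, r_i = 8 mm
A = 654.237 mm^2
sigma = F/A = 507 / 654.237
sigma = 0.7749 MPa


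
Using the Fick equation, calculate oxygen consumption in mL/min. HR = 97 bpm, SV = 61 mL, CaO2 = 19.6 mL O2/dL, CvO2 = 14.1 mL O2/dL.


CO = HR*SV = 97*61/1000 = 5.917 L/min
a-v O2 diff = 19.6 - 14.1 = 5.5 mL/dL
VO2 = CO * (CaO2-CvO2) * 10 dL/L
VO2 = 5.917 * 5.5 * 10
VO2 = 325.4 mL/min


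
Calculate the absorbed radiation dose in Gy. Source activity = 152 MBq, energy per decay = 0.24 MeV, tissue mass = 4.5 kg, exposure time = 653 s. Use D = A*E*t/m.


A = 152 MBq = 1.5200e+08 Bq
E = 0.24 MeV = 3.8448e-14 J
D = A*E*t/m = 1.5200e+08*3.8448e-14*653/4.5
D = 8.4804e-04 Gy


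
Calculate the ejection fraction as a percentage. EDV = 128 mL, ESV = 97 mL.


SV = EDV - ESV = 128 - 97 = 31 mL
EF = SV/EDV * 100 = 31/128 * 100
EF = 24.22%


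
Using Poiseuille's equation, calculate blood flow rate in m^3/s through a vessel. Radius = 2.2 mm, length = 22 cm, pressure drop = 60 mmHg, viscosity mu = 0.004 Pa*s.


Q = pi*r^4*dP / (8*mu*L)
r = 0.0022 m, L = 0.22 m
dP = 60 mmHg = 7999.32 Pa
Q = 8.3622e-05 m^3/s


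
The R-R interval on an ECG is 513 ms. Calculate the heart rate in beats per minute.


HR = 60 / RR_interval(s)
RR = 513 ms = 0.513 s
HR = 60 / 0.513 = 117 bpm


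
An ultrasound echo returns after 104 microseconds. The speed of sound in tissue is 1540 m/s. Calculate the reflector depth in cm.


depth = c * t / 2
t = 104 us = 1.0400e-04 s
depth = 1540 * 1.0400e-04 / 2
depth = 0.08008 m = 8.008 cm


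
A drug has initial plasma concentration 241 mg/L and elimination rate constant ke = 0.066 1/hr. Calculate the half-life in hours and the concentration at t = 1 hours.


t_half = ln(2) / ke = 0.693147 / 0.066 = 10.5 hr
C(t) = C0 * exp(-ke*t) = 241 * exp(-0.066*1)
C(1) = 225.6 mg/L


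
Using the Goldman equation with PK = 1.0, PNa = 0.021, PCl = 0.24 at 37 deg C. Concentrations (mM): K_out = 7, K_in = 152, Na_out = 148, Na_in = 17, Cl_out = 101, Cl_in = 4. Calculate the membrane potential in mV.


Vm = (RT/F)*ln((PK*Ko + PNa*Nao + PCl*Cli)/(PK*Ki + PNa*Nai + PCl*Clo))
Numer = 11.068, Denom = 176.597
Vm = -74.02 mV


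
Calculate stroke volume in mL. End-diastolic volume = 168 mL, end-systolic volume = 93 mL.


SV = EDV - ESV
SV = 168 - 93
SV = 75 mL


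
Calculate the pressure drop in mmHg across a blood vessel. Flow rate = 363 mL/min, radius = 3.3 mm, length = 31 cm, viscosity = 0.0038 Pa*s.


dP = 8*mu*L*Q / (pi*r^4)
Q = 363 mL/min = 6.05e-06 m^3/s
dP = 153.033 Pa = 153.033 / 133.322 mmHg = 1.148 mmHg


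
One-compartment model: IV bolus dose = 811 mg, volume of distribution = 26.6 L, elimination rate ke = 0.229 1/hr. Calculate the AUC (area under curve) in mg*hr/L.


C0 = Dose/Vd = 811/26.6 = 30.4887 mg/L
AUC = C0/ke = 30.4887/0.229
AUC = 133.1 mg*hr/L
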